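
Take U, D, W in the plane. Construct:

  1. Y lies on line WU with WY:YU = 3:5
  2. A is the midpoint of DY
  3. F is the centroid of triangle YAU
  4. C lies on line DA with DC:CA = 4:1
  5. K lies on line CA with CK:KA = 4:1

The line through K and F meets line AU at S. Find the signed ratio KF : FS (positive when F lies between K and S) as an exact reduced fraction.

Choose coordinates U = (0, 0), D = (1, 0), W = (0, 1).
1. Y lies on line WU with WY:YU = 3:5 ⇒ Y = (0, 5/8)
2. A is the midpoint of DY ⇒ A = (1/2, 5/16)
3. F is the centroid of triangle YAU ⇒ F = (1/6, 5/16)
4. C lies on line DA with DC:CA = 4:1 ⇒ C = (3/5, 1/4)
5. K lies on line CA with CK:KA = 4:1 ⇒ K = (13/25, 3/10)
line KF meets AU at S = (27/56, 135/448)
F = K + t·(S−K) with t = 28/3, so KF:FS = 28/3:-25/3

KF:FS = -28/25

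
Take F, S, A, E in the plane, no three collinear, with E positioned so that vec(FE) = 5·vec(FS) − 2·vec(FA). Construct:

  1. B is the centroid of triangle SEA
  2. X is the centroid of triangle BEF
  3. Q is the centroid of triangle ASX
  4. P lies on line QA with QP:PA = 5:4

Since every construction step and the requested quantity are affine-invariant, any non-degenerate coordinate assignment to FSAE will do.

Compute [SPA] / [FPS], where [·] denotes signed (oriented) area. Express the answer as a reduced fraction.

[SPA]:[FPS] = -20/143

Assign F = (0, 0), S = (1, 0), A = (0, 1), E = (5, -2) — the answer is frame-independent, so this choice is without loss of generality.
1. B is the centroid of triangle SEA ⇒ B = (2, -1/3)
2. X is the centroid of triangle BEF ⇒ X = (7/3, -7/9)
3. Q is the centroid of triangle ASX ⇒ Q = (10/9, 2/27)
4. P lies on line QA with QP:PA = 5:4 ⇒ P = (40/81, 143/243)
2·[SPA] = 20/243, 2·[FPS] = -143/243
[SPA]:[FPS] = 20/243:-143/243 = -20/143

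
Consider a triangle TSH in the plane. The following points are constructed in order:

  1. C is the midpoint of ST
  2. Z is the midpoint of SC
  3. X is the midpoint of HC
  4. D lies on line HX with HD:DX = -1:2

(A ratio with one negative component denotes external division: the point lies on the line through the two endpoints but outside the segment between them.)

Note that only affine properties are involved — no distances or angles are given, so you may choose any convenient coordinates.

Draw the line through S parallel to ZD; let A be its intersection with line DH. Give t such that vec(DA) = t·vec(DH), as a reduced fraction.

Choose coordinates T = (0, 0), S = (1, 0), H = (0, 1).
1. C is the midpoint of ST ⇒ C = (1/2, 0)
2. Z is the midpoint of SC ⇒ Z = (3/4, 0)
3. X is the midpoint of HC ⇒ X = (1/4, 1/2)
4. D lies on line HX with HD:DX = -1:2 ⇒ D = (-1/4, 3/2)
through S parallel to ZD: direction (-1, 3/2); meets DH at A = (-1, 3)
A = D + t·(H−D) with t = -3

t = -3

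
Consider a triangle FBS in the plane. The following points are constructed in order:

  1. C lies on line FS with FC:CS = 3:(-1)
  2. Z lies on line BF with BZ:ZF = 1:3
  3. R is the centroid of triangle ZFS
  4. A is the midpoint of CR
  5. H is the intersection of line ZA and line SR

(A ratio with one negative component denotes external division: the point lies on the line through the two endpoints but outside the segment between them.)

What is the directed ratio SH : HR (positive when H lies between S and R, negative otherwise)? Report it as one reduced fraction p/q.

Choose coordinates F = (0, 0), B = (1, 0), S = (0, 1).
1. C lies on line FS with FC:CS = 3:(-1) ⇒ C = (0, 3/2)
2. Z lies on line BF with BZ:ZF = 1:3 ⇒ Z = (3/4, 0)
3. R is the centroid of triangle ZFS ⇒ R = (1/4, 1/3)
4. A is the midpoint of CR ⇒ A = (1/8, 11/12)
5. H is the intersection of line ZA and line SR ⇒ H = (-1/12, 11/9)
H = S + t·(R−S) with t = -1/3, so SH:HR = t:(1−t) = -1/3:4/3

SH:HR = -1/4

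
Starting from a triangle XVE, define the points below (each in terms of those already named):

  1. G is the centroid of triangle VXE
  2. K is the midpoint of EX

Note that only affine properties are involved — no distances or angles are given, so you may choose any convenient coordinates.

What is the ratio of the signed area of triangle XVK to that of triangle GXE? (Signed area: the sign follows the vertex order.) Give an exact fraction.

[XVK]:[GXE] = -3/2

Assign X = (0, 0), V = (1, 0), E = (0, 1) — the answer is frame-independent, so this choice is without loss of generality.
1. G is the centroid of triangle VXE ⇒ G = (1/3, 1/3)
2. K is the midpoint of EX ⇒ K = (0, 1/2)
2·[XVK] = 1/2, 2·[GXE] = -1/3
[XVK]:[GXE] = 1/2:-1/3 = -3/2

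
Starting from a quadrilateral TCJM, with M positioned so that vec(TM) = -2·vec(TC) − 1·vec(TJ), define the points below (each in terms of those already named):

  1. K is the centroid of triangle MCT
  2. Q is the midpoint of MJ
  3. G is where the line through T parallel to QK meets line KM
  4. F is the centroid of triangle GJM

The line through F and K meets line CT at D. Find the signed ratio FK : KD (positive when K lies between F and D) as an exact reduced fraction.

Choose coordinates T = (0, 0), C = (1, 0), J = (0, 1), M = (-2, -1).
1. K is the centroid of triangle MCT ⇒ K = (-1/3, -1/3)
2. Q is the midpoint of MJ ⇒ Q = (-1, 0)
3. G is where the line through T parallel to QK meets line KM ⇒ G = (2/9, -1/9)
4. F is the centroid of triangle GJM ⇒ F = (-16/27, -1/27)
line FK meets CT at D = (-5/8, 0)
K = F + t·(D−F) with t = -8, so FK:KD = -8:9

FK:KD = -8/9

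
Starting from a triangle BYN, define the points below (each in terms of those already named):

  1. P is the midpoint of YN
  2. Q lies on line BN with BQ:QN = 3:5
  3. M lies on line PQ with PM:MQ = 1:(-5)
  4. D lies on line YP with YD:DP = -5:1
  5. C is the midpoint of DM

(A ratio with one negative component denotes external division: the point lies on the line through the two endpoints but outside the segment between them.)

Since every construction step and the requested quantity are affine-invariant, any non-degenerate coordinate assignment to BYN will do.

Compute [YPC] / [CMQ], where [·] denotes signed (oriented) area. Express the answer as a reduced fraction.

Set B = (0, 0), Y = (1, 0), N = (0, 1); any affine frame gives the same invariant.
1. P is the midpoint of YN ⇒ P = (1/2, 1/2)
2. Q lies on line BN with BQ:QN = 3:5 ⇒ Q = (0, 3/8)
3. M lies on line PQ with PM:MQ = 1:(-5) ⇒ M = (5/8, 17/32)
4. D lies on line YP with YD:DP = -5:1 ⇒ D = (3/8, 5/8)
5. C is the midpoint of DM ⇒ C = (1/2, 37/64)
2·[YPC] = -5/128, 2·[CMQ] = -25/512
[YPC]:[CMQ] = -5/128:-25/512 = 4/5

[YPC]:[CMQ] = 4/5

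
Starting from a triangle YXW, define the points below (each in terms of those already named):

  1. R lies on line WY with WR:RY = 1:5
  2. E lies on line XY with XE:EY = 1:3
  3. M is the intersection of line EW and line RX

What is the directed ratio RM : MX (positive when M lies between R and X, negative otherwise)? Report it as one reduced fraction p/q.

Assign Y = (0, 0), X = (1, 0), W = (0, 1) — the answer is frame-independent, so this choice is without loss of generality.
1. R lies on line WY with WR:RY = 1:5 ⇒ R = (0, 5/6)
2. E lies on line XY with XE:EY = 1:3 ⇒ E = (3/4, 0)
3. M is the intersection of line EW and line RX ⇒ M = (1/3, 5/9)
M = R + t·(X−R) with t = 1/3, so RM:MX = t:(1−t) = 1/3:2/3

RM:MX = 1/2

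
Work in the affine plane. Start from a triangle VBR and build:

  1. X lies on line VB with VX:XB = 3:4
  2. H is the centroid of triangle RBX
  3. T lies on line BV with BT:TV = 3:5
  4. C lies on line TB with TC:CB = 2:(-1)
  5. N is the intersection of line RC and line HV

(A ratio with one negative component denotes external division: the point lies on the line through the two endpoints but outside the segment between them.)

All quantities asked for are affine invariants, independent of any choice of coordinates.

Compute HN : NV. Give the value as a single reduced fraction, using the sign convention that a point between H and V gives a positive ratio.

Assign V = (0, 0), B = (1, 0), R = (0, 1) — the answer is frame-independent, so this choice is without loss of generality.
1. X lies on line VB with VX:XB = 3:4 ⇒ X = (3/7, 0)
2. H is the centroid of triangle RBX ⇒ H = (10/21, 1/3)
3. T lies on line BV with BT:TV = 3:5 ⇒ T = (5/8, 0)
4. C lies on line TB with TC:CB = 2:(-1) ⇒ C = (11/8, 0)
5. N is the intersection of line RC and line HV ⇒ N = (110/157, 77/157)
N = H + t·(V−H) with t = -74/157, so HN:NV = t:(1−t) = -74/157:231/157

HN:NV = -74/231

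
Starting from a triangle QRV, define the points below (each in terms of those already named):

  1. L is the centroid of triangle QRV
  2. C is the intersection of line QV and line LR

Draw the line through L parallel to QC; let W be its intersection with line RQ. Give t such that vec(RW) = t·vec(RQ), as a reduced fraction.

t = 2/3

Assign Q = (0, 0), R = (1, 0), V = (0, 1) — the answer is frame-independent, so this choice is without loss of generality.
1. L is the centroid of triangle QRV ⇒ L = (1/3, 1/3)
2. C is the intersection of line QV and line LR ⇒ C = (0, 1/2)
through L parallel to QC: direction (0, 1/2); meets RQ at W = (1/3, 0)
W = R + t·(Q−R) with t = 2/3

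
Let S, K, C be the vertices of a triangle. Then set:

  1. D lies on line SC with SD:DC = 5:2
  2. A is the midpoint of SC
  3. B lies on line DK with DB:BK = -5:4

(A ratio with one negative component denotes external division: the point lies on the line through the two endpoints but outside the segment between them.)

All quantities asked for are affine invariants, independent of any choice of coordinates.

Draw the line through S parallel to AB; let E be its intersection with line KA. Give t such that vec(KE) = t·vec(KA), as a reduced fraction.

Work in coordinates with S = (0, 0), K = (1, 0), C = (0, 1).
1. D lies on line SC with SD:DC = 5:2 ⇒ D = (0, 5/7)
2. A is the midpoint of SC ⇒ A = (0, 1/2)
3. B lies on line DK with DB:BK = -5:4 ⇒ B = (5, -20/7)
through S parallel to AB: direction (5, -47/14); meets KA at E = (-35/12, 47/24)
E = K + t·(A−K) with t = 47/12

t = 47/12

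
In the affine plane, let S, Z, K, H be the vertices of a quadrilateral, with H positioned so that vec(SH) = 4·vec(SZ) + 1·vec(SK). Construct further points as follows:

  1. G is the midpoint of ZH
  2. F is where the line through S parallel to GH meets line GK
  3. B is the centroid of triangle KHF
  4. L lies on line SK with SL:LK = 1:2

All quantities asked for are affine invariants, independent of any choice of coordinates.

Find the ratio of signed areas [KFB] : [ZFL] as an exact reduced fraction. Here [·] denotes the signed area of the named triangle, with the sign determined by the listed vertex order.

Set S = (0, 0), Z = (1, 0), K = (0, 1), H = (4, 1); any affine frame gives the same invariant.
1. G is the midpoint of ZH ⇒ G = (5/2, 1/2)
2. F is where the line through S parallel to GH meets line GK ⇒ F = (15/8, 5/8)
3. B is the centroid of triangle KHF ⇒ B = (47/24, 7/8)
4. L lies on line SK with SL:LK = 1:2 ⇒ L = (0, 1/3)
2·[KFB] = 1/2, 2·[ZFL] = 11/12
[KFB]:[ZFL] = 1/2:11/12 = 6/11

[KFB]:[ZFL] = 6/11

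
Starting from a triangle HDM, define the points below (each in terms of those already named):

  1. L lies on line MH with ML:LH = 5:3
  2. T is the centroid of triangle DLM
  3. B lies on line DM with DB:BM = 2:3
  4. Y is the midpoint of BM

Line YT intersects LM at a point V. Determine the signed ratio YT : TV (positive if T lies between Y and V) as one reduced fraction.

Set H = (0, 0), D = (1, 0), M = (0, 1); any affine frame gives the same invariant.
1. L lies on line MH with ML:LH = 5:3 ⇒ L = (0, 3/8)
2. T is the centroid of triangle DLM ⇒ T = (1/3, 11/24)
3. B lies on line DM with DB:BM = 2:3 ⇒ B = (3/5, 2/5)
4. Y is the midpoint of BM ⇒ Y = (3/10, 7/10)
line YT meets LM at V = (0, 23/8)
T = Y + t·(V−Y) with t = -1/9, so YT:TV = -1/9:10/9

YT:TV = -1/10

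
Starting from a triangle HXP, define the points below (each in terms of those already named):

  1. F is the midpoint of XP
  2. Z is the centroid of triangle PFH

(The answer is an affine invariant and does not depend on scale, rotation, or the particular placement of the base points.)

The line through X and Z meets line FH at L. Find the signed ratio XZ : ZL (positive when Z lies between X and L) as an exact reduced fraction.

XZ:ZL = -4

Work in coordinates with H = (0, 0), X = (1, 0), P = (0, 1).
1. F is the midpoint of XP ⇒ F = (1/2, 1/2)
2. Z is the centroid of triangle PFH ⇒ Z = (1/6, 1/2)
line XZ meets FH at L = (3/8, 3/8)
Z = X + t·(L−X) with t = 4/3, so XZ:ZL = 4/3:-1/3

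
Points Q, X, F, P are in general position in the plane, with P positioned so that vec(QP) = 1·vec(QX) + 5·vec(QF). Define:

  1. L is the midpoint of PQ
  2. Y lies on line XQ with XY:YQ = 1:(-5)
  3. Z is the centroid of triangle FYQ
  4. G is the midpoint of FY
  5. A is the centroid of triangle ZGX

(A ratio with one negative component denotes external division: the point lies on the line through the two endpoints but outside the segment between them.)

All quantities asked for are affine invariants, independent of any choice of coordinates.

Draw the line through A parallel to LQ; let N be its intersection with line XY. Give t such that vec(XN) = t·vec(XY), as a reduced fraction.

Choose coordinates Q = (0, 0), X = (1, 0), F = (0, 1), P = (1, 5).
1. L is the midpoint of PQ ⇒ L = (1/2, 5/2)
2. Y lies on line XQ with XY:YQ = 1:(-5) ⇒ Y = (5/4, 0)
3. Z is the centroid of triangle FYQ ⇒ Z = (5/12, 1/3)
4. G is the midpoint of FY ⇒ G = (5/8, 1/2)
5. A is the centroid of triangle ZGX ⇒ A = (49/72, 5/18)
through A parallel to LQ: direction (-1/2, -5/2); meets XY at N = (5/8, 0)
N = X + t·(Y−X) with t = -3/2

t = -3/2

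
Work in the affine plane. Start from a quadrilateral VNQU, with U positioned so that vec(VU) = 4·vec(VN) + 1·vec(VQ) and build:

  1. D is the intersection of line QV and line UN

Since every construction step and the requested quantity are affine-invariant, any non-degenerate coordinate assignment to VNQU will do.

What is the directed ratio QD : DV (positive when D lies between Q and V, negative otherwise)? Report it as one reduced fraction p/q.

Work in coordinates with V = (0, 0), N = (1, 0), Q = (0, 1), U = (4, 1).
1. D is the intersection of line QV and line UN ⇒ D = (0, -1/3)
D = Q + t·(V−Q) with t = 4/3, so QD:DV = t:(1−t) = 4/3:-1/3

QD:DV = -4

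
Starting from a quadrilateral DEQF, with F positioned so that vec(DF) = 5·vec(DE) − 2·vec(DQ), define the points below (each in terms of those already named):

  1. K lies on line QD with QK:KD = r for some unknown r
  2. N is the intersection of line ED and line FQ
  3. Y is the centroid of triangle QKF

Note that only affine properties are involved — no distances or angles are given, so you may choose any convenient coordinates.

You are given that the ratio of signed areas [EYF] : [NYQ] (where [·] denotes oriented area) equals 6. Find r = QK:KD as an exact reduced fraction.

r = 2/5

Choose coordinates D = (0, 0), E = (1, 0), Q = (0, 1), F = (5, -2).
1. With QK:KD = r, write λ = r/(r+1) so K = Q + λ·(D−Q); K is affine-linear in λ
2. N is the intersection of line ED and line FQ ⇒ N = (5/3, 0)
3. Y is the centroid of triangle QKF ⇒ Y is an affine combination of earlier points and hence also affine-linear in λ
Every point depending on K is an affine combination of K and λ-independent points, so each such coordinate is linear in λ; the λ² term in each signed area is a multiple of (D−Q)×(D−Q) = 0, so 2·[EYF] and 2·[NYQ] are each linear in λ. Evaluating at λ=0 and λ=1:
  2·[EYF] = 4/3·λ − 4/3,   2·[NYQ] = -5/9·λ
So [EYF]:[NYQ] = (4/3·λ − 4/3) / (-5/9·λ). Setting this equal to 6:
  4/3·λ − 4/3 = 6·(-5/9·λ)  ⇒  λ = 2/7
Then r = λ/(1−λ) = (2/7)/(5/7) = 2/5. Check: with r = 2/5, K = (0, 5/7) and [EYF]:[NYQ] = 6 as required.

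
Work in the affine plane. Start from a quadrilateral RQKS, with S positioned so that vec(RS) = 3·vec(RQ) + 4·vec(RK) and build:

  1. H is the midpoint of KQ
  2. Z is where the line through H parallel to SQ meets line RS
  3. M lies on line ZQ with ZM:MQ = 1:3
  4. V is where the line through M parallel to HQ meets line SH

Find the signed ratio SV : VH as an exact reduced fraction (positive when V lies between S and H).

SV:VH = 29/3

Choose coordinates R = (0, 0), Q = (1, 0), K = (0, 1), S = (3, 4).
1. H is the midpoint of KQ ⇒ H = (1/2, 1/2)
2. Z is where the line through H parallel to SQ meets line RS ⇒ Z = (3/4, 1)
3. M lies on line ZQ with ZM:MQ = 1:3 ⇒ M = (13/16, 3/4)
4. V is where the line through M parallel to HQ meets line SH ⇒ V = (47/64, 53/64)
V = S + t·(H−S) with t = 29/32, so SV:VH = t:(1−t) = 29/32:3/32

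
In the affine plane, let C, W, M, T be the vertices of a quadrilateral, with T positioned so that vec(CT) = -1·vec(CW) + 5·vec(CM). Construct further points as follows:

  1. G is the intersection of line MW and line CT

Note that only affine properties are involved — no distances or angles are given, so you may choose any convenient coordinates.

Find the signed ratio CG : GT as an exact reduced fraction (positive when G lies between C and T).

CG:GT = 1/3

Work in coordinates with C = (0, 0), W = (1, 0), M = (0, 1), T = (-1, 5).
1. G is the intersection of line MW and line CT ⇒ G = (-1/4, 5/4)
G = C + t·(T−C) with t = 1/4, so CG:GT = t:(1−t) = 1/4:3/4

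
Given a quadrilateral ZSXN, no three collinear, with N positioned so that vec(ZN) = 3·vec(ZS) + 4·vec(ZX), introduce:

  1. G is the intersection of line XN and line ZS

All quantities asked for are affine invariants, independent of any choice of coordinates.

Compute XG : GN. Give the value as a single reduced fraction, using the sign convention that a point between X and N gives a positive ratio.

Choose coordinates Z = (0, 0), S = (1, 0), X = (0, 1), N = (3, 4).
1. G is the intersection of line XN and line ZS ⇒ G = (-1, 0)
G = X + t·(N−X) with t = -1/3, so XG:GN = t:(1−t) = -1/3:4/3

XG:GN = -1/4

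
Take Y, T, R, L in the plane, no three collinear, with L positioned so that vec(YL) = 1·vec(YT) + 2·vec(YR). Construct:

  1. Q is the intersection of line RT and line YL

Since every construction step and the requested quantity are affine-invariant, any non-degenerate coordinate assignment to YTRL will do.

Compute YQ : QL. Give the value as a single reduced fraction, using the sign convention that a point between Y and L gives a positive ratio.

YQ:QL = 1/2

Set Y = (0, 0), T = (1, 0), R = (0, 1), L = (1, 2); any affine frame gives the same invariant.
1. Q is the intersection of line RT and line YL ⇒ Q = (1/3, 2/3)
Q = Y + t·(L−Y) with t = 1/3, so YQ:QL = t:(1−t) = 1/3:2/3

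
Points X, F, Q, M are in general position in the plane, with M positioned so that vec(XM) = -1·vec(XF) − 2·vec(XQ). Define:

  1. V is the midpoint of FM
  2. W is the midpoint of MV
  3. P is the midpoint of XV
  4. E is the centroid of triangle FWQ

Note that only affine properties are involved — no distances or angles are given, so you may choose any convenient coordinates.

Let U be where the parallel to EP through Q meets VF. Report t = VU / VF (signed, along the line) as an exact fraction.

t = -2

Choose coordinates X = (0, 0), F = (1, 0), Q = (0, 1), M = (-1, -2).
1. V is the midpoint of FM ⇒ V = (0, -1)
2. W is the midpoint of MV ⇒ W = (-1/2, -3/2)
3. P is the midpoint of XV ⇒ P = (0, -1/2)
4. E is the centroid of triangle FWQ ⇒ E = (1/6, -1/6)
through Q parallel to EP: direction (-1/6, -1/3); meets VF at U = (-2, -3)
U = V + t·(F−V) with t = -2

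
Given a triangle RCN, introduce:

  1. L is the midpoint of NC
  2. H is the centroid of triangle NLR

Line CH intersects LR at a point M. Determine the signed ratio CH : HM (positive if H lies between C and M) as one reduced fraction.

CH:HM = -4

Choose coordinates R = (0, 0), C = (1, 0), N = (0, 1).
1. L is the midpoint of NC ⇒ L = (1/2, 1/2)
2. H is the centroid of triangle NLR ⇒ H = (1/6, 1/2)
line CH meets LR at M = (3/8, 3/8)
H = C + t·(M−C) with t = 4/3, so CH:HM = 4/3:-1/3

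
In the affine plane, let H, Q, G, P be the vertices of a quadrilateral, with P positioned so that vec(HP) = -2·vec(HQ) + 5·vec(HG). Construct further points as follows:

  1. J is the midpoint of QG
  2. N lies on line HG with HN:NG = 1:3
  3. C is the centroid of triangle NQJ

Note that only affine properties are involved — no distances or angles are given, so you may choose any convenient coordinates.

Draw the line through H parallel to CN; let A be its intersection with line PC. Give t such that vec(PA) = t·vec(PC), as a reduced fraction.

Set H = (0, 0), Q = (1, 0), G = (0, 1), P = (-2, 5); any affine frame gives the same invariant.
1. J is the midpoint of QG ⇒ J = (1/2, 1/2)
2. N lies on line HG with HN:NG = 1:3 ⇒ N = (0, 1/4)
3. C is the centroid of triangle NQJ ⇒ C = (1/2, 1/4)
through H parallel to CN: direction (-1/2, 0); meets PC at A = (12/19, 0)
A = P + t·(C−P) with t = 20/19

t = 20/19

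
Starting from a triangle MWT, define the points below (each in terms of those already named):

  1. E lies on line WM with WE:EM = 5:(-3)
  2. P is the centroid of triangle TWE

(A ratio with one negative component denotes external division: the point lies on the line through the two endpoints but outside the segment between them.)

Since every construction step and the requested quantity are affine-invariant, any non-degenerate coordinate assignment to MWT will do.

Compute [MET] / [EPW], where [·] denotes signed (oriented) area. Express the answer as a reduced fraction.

[MET]:[EPW] = 9/5

Set M = (0, 0), W = (1, 0), T = (0, 1); any affine frame gives the same invariant.
1. E lies on line WM with WE:EM = 5:(-3) ⇒ E = (-3/2, 0)
2. P is the centroid of triangle TWE ⇒ P = (-1/6, 1/3)
2·[MET] = -3/2, 2·[EPW] = -5/6
[MET]:[EPW] = -3/2:-5/6 = 9/5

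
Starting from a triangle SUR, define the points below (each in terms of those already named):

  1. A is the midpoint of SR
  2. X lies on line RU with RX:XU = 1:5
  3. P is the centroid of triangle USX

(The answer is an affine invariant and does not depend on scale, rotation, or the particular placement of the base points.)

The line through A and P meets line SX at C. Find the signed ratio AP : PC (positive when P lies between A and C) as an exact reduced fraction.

AP:PC = -13/10

Choose coordinates S = (0, 0), U = (1, 0), R = (0, 1).
1. A is the midpoint of SR ⇒ A = (0, 1/2)
2. X lies on line RU with RX:XU = 1:5 ⇒ X = (1/6, 5/6)
3. P is the centroid of triangle USX ⇒ P = (7/18, 5/18)
line AP meets SX at C = (7/78, 35/78)
P = A + t·(C−A) with t = 13/3, so AP:PC = 13/3:-10/3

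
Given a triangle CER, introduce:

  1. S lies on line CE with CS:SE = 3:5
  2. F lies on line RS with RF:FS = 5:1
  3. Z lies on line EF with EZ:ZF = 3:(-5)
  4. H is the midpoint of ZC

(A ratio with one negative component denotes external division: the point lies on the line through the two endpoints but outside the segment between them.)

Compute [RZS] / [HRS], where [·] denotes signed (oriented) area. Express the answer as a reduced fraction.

Work in coordinates with C = (0, 0), E = (1, 0), R = (0, 1).
1. S lies on line CE with CS:SE = 3:5 ⇒ S = (3/8, 0)
2. F lies on line RS with RF:FS = 5:1 ⇒ F = (5/16, 1/6)
3. Z lies on line EF with EZ:ZF = 3:(-5) ⇒ Z = (65/32, -1/4)
4. H is the midpoint of ZC ⇒ H = (65/64, -1/8)
2·[RZS] = -25/16, 2·[HRS] = 19/32
[RZS]:[HRS] = -25/16:19/32 = -50/19

[RZS]:[HRS] = -50/19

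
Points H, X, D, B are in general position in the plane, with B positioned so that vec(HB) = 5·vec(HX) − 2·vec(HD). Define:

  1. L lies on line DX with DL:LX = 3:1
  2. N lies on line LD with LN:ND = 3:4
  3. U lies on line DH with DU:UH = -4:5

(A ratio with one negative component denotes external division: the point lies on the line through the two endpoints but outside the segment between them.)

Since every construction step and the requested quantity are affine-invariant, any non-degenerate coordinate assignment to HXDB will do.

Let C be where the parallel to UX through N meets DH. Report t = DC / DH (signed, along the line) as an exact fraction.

Set H = (0, 0), X = (1, 0), D = (0, 1), B = (5, -2); any affine frame gives the same invariant.
1. L lies on line DX with DL:LX = 3:1 ⇒ L = (3/4, 1/4)
2. N lies on line LD with LN:ND = 3:4 ⇒ N = (3/7, 4/7)
3. U lies on line DH with DU:UH = -4:5 ⇒ U = (0, 5)
through N parallel to UX: direction (1, -5); meets DH at C = (0, 19/7)
C = D + t·(H−D) with t = -12/7

t = -12/7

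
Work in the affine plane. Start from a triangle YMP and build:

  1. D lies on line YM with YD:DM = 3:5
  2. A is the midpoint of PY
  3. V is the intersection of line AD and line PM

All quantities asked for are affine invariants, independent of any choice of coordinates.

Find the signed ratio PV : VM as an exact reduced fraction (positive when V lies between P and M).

PV:VM = -3/5

Assign Y = (0, 0), M = (1, 0), P = (0, 1) — the answer is frame-independent, so this choice is without loss of generality.
1. D lies on line YM with YD:DM = 3:5 ⇒ D = (3/8, 0)
2. A is the midpoint of PY ⇒ A = (0, 1/2)
3. V is the intersection of line AD and line PM ⇒ V = (-3/2, 5/2)
V = P + t·(M−P) with t = -3/2, so PV:VM = t:(1−t) = -3/2:5/2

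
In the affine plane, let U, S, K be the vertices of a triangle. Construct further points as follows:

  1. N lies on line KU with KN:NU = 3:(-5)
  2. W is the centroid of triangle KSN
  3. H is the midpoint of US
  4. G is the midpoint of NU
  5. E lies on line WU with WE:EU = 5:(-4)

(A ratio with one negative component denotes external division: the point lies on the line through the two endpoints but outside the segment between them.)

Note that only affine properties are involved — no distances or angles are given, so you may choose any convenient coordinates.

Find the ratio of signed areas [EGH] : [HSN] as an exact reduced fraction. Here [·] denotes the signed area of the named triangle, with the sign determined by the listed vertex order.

Work in coordinates with U = (0, 0), S = (1, 0), K = (0, 1).
1. N lies on line KU with KN:NU = 3:(-5) ⇒ N = (0, 5/2)
2. W is the centroid of triangle KSN ⇒ W = (1/3, 7/6)
3. H is the midpoint of US ⇒ H = (1/2, 0)
4. G is the midpoint of NU ⇒ G = (0, 5/4)
5. E lies on line WU with WE:EU = 5:(-4) ⇒ E = (-4/3, -14/3)
2·[EGH] = -37/8, 2·[HSN] = 5/4
[EGH]:[HSN] = -37/8:5/4 = -37/10

[EGH]:[HSN] = -37/10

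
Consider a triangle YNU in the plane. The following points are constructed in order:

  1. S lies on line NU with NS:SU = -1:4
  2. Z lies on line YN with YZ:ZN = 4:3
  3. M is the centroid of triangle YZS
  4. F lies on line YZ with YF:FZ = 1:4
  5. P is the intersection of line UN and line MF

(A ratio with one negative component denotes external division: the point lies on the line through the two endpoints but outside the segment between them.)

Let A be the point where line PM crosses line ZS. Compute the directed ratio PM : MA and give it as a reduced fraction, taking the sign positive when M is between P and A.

Work in coordinates with Y = (0, 0), N = (1, 0), U = (0, 1).
1. S lies on line NU with NS:SU = -1:4 ⇒ S = (4/3, -1/3)
2. Z lies on line YN with YZ:ZN = 4:3 ⇒ Z = (4/7, 0)
3. M is the centroid of triangle YZS ⇒ M = (40/63, -1/9)
4. F lies on line YZ with YF:FZ = 1:4 ⇒ F = (4/35, 0)
5. P is the intersection of line UN and line MF ⇒ P = (160/129, -31/129)
line PM meets ZS at A = (148/147, -4/21)
M = P + t·(A−P) with t = 70/27, so PM:MA = 70/27:-43/27

PM:MA = -70/43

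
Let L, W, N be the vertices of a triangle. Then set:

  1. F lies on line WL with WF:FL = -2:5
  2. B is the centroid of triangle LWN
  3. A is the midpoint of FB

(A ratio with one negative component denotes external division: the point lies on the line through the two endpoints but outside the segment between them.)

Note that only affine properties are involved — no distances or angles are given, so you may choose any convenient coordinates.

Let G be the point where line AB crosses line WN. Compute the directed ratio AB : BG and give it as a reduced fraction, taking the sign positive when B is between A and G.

AB:BG = -3/2

Set L = (0, 0), W = (1, 0), N = (0, 1); any affine frame gives the same invariant.
1. F lies on line WL with WF:FL = -2:5 ⇒ F = (5/3, 0)
2. B is the centroid of triangle LWN ⇒ B = (1/3, 1/3)
3. A is the midpoint of FB ⇒ A = (1, 1/6)
line AB meets WN at G = (7/9, 2/9)
B = A + t·(G−A) with t = 3, so AB:BG = 3:-2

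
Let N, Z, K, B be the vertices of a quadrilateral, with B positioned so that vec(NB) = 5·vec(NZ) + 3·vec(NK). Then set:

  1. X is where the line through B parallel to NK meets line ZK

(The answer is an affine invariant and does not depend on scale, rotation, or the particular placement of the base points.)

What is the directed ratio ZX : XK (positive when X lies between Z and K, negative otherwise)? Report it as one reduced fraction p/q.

Assign N = (0, 0), Z = (1, 0), K = (0, 1), B = (5, 3) — the answer is frame-independent, so this choice is without loss of generality.
1. X is where the line through B parallel to NK meets line ZK ⇒ X = (5, -4)
X = Z + t·(K−Z) with t = -4, so ZX:XK = t:(1−t) = -4:5

ZX:XK = -4/5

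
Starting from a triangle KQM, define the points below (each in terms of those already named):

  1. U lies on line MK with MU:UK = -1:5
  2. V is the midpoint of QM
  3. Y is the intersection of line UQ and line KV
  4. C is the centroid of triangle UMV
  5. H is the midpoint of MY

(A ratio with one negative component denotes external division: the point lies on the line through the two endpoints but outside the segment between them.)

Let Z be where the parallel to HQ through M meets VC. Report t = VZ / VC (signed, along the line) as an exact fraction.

Assign K = (0, 0), Q = (1, 0), M = (0, 1) — the answer is frame-independent, so this choice is without loss of generality.
1. U lies on line MK with MU:UK = -1:5 ⇒ U = (0, 5/4)
2. V is the midpoint of QM ⇒ V = (1/2, 1/2)
3. Y is the intersection of line UQ and line KV ⇒ Y = (5/9, 5/9)
4. C is the centroid of triangle UMV ⇒ C = (1/6, 11/12)
5. H is the midpoint of MY ⇒ H = (5/18, 7/9)
through M parallel to HQ: direction (13/18, -7/9); meets VC at Z = (13/18, 2/9)
Z = V + t·(C−V) with t = -2/3

t = -2/3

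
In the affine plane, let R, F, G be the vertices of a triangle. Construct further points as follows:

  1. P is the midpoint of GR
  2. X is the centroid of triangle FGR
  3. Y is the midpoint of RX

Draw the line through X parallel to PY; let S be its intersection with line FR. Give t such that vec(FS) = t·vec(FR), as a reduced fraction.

Set R = (0, 0), F = (1, 0), G = (0, 1); any affine frame gives the same invariant.
1. P is the midpoint of GR ⇒ P = (0, 1/2)
2. X is the centroid of triangle FGR ⇒ X = (1/3, 1/3)
3. Y is the midpoint of RX ⇒ Y = (1/6, 1/6)
through X parallel to PY: direction (1/6, -1/3); meets FR at S = (1/2, 0)
S = F + t·(R−F) with t = 1/2

t = 1/2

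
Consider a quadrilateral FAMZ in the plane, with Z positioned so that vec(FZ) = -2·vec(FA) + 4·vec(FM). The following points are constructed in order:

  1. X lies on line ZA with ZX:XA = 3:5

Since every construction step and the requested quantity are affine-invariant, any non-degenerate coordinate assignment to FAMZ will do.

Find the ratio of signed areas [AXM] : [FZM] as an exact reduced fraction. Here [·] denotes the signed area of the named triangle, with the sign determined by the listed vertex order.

[AXM]:[FZM] = -5/16

Work in coordinates with F = (0, 0), A = (1, 0), M = (0, 1), Z = (-2, 4).
1. X lies on line ZA with ZX:XA = 3:5 ⇒ X = (-7/8, 5/2)
2·[AXM] = 5/8, 2·[FZM] = -2
[AXM]:[FZM] = 5/8:-2 = -5/16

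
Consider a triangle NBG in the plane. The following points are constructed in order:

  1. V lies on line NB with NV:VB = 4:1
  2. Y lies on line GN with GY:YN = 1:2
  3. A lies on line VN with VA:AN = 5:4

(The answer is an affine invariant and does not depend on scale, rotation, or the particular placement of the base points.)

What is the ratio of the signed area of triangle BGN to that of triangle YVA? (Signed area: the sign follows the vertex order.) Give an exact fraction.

Set N = (0, 0), B = (1, 0), G = (0, 1); any affine frame gives the same invariant.
1. V lies on line NB with NV:VB = 4:1 ⇒ V = (4/5, 0)
2. Y lies on line GN with GY:YN = 1:2 ⇒ Y = (0, 2/3)
3. A lies on line VN with VA:AN = 5:4 ⇒ A = (16/45, 0)
2·[BGN] = 1, 2·[YVA] = -8/27
[BGN]:[YVA] = 1:-8/27 = -27/8

[BGN]:[YVA] = -27/8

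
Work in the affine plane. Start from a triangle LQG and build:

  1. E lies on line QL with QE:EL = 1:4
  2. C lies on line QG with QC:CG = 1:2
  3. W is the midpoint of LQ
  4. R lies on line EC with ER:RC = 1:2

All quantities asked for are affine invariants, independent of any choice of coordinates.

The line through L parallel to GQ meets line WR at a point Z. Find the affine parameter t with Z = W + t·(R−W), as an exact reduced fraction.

t = -15/11

Assign L = (0, 0), Q = (1, 0), G = (0, 1) — the answer is frame-independent, so this choice is without loss of generality.
1. E lies on line QL with QE:EL = 1:4 ⇒ E = (4/5, 0)
2. C lies on line QG with QC:CG = 1:2 ⇒ C = (2/3, 1/3)
3. W is the midpoint of LQ ⇒ W = (1/2, 0)
4. R lies on line EC with ER:RC = 1:2 ⇒ R = (34/45, 1/9)
through L parallel to GQ: direction (1, -1); meets WR at Z = (5/33, -5/33)
Z = W + t·(R−W) with t = -15/11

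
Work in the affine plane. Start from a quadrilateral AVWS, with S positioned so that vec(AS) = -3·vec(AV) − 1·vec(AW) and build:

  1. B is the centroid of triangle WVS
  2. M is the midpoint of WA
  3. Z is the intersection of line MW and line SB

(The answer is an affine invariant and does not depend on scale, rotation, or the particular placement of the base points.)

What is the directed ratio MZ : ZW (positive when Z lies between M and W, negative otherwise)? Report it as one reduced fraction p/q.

Choose coordinates A = (0, 0), V = (1, 0), W = (0, 1), S = (-3, -1).
1. B is the centroid of triangle WVS ⇒ B = (-2/3, 0)
2. M is the midpoint of WA ⇒ M = (0, 1/2)
3. Z is the intersection of line MW and line SB ⇒ Z = (0, 2/7)
Z = M + t·(W−M) with t = -3/7, so MZ:ZW = t:(1−t) = -3/7:10/7

MZ:ZW = -3/10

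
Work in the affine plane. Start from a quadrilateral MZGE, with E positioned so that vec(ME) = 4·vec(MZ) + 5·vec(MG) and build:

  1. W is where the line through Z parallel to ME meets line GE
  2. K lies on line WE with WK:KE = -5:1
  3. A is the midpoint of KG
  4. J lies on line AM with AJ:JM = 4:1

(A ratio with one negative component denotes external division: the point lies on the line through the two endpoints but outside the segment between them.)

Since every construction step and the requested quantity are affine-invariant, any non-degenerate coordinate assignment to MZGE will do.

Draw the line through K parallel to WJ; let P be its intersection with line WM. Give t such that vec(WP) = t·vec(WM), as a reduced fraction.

Work in coordinates with M = (0, 0), Z = (1, 0), G = (0, 1), E = (4, 5).
1. W is where the line through Z parallel to ME meets line GE ⇒ W = (9, 10)
2. K lies on line WE with WK:KE = -5:1 ⇒ K = (11/4, 15/4)
3. A is the midpoint of KG ⇒ A = (11/8, 19/8)
4. J lies on line AM with AJ:JM = 4:1 ⇒ J = (11/40, 19/40)
through K parallel to WJ: direction (-349/40, -381/40); meets WM at P = (2349/61, 2610/61)
P = W + t·(M−W) with t = -200/61

t = -200/61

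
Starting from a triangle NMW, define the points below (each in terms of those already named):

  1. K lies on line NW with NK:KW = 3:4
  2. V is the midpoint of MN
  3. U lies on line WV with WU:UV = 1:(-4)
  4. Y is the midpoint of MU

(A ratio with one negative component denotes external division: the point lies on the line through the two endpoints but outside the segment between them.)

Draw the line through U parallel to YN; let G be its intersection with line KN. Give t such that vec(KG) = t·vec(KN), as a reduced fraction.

Choose coordinates N = (0, 0), M = (1, 0), W = (0, 1).
1. K lies on line NW with NK:KW = 3:4 ⇒ K = (0, 3/7)
2. V is the midpoint of MN ⇒ V = (1/2, 0)
3. U lies on line WV with WU:UV = 1:(-4) ⇒ U = (-1/6, 4/3)
4. Y is the midpoint of MU ⇒ Y = (5/12, 2/3)
through U parallel to YN: direction (-5/12, -2/3); meets KN at G = (0, 8/5)
G = K + t·(N−K) with t = -41/15

t = -41/15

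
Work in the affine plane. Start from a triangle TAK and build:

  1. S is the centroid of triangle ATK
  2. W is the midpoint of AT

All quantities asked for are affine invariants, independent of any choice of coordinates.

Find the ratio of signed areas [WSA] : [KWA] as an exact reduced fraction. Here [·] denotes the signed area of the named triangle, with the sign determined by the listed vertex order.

[WSA]:[KWA] = -1/3

Assign T = (0, 0), A = (1, 0), K = (0, 1) — the answer is frame-independent, so this choice is without loss of generality.
1. S is the centroid of triangle ATK ⇒ S = (1/3, 1/3)
2. W is the midpoint of AT ⇒ W = (1/2, 0)
2·[WSA] = -1/6, 2·[KWA] = 1/2
[WSA]:[KWA] = -1/6:1/2 = -1/3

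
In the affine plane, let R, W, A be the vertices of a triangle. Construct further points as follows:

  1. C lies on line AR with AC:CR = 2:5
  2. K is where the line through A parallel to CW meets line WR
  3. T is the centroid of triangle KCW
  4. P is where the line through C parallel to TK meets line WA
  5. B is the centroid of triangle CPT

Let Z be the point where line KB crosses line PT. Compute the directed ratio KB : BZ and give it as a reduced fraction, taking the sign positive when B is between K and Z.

Set R = (0, 0), W = (1, 0), A = (0, 1); any affine frame gives the same invariant.
1. C lies on line AR with AC:CR = 2:5 ⇒ C = (0, 5/7)
2. K is where the line through A parallel to CW meets line WR ⇒ K = (7/5, 0)
3. T is the centroid of triangle KCW ⇒ T = (4/5, 5/21)
4. P is where the line through C parallel to TK meets line WA ⇒ P = (9/19, 10/19)
5. B is the centroid of triangle CPT ⇒ B = (121/285, 590/1197)
line KB meets PT at Z = (113/180, 295/756)
B = K + t·(Z−K) with t = 24/19, so KB:BZ = 24/19:-5/19

KB:BZ = -24/5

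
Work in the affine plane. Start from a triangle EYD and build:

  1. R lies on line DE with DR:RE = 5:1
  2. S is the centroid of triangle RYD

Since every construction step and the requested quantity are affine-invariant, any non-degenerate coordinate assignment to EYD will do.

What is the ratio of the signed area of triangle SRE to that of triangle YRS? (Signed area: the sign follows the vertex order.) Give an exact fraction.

Work in coordinates with E = (0, 0), Y = (1, 0), D = (0, 1).
1. R lies on line DE with DR:RE = 5:1 ⇒ R = (0, 1/6)
2. S is the centroid of triangle RYD ⇒ S = (1/3, 7/18)
2·[SRE] = 1/18, 2·[YRS] = -5/18
[SRE]:[YRS] = 1/18:-5/18 = -1/5

[SRE]:[YRS] = -1/5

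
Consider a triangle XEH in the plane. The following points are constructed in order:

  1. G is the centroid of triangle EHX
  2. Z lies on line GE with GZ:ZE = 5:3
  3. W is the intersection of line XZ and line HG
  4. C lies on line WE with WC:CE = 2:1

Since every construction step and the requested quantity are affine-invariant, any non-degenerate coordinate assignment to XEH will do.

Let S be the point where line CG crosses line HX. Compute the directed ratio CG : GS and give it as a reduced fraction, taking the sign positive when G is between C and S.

CG:GS = 19/13

Assign X = (0, 0), E = (1, 0), H = (0, 1) — the answer is frame-independent, so this choice is without loss of generality.
1. G is the centroid of triangle EHX ⇒ G = (1/3, 1/3)
2. Z lies on line GE with GZ:ZE = 5:3 ⇒ Z = (3/4, 1/8)
3. W is the intersection of line XZ and line HG ⇒ W = (6/13, 1/13)
4. C lies on line WE with WC:CE = 2:1 ⇒ C = (32/39, 1/39)
line CG meets HX at S = (0, 31/57)
G = C + t·(S−C) with t = 19/32, so CG:GS = 19/32:13/32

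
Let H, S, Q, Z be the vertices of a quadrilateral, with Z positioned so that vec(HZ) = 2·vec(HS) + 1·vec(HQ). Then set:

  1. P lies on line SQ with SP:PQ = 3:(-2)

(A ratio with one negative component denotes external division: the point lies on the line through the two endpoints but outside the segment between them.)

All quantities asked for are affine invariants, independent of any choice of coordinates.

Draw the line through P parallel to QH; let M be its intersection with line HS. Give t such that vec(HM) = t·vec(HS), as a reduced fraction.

t = -2

Work in coordinates with H = (0, 0), S = (1, 0), Q = (0, 1), Z = (2, 1).
1. P lies on line SQ with SP:PQ = 3:(-2) ⇒ P = (-2, 3)
through P parallel to QH: direction (0, -1); meets HS at M = (-2, 0)
M = H + t·(S−H) with t = -2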